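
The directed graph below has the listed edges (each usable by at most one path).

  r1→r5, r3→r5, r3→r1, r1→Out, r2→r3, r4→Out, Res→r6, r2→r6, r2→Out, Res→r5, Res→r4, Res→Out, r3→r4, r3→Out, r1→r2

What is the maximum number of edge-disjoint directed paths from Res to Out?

Assign every edge capacity 1; by Menger, the answer equals the max flow.
Path Res→Out (+1); total 1.
Path Res→r4→Out (+1); total 2.
No residual Res→Out path; max flow = 2.
Certifying cut of size 2: {Res→Out, Res→r4}.

2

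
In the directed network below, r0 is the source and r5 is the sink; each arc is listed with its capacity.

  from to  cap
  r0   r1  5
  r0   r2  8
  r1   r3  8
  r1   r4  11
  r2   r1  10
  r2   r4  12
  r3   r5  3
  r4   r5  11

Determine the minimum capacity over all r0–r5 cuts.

13

Augment r0→r1→r3→r5: bottleneck 3, flow now 3.
Augment r0→r1→r4→r5: bottleneck 2, flow now 5.
Augment r0→r2→r4→r5: bottleneck 8, flow now 13.
No augmenting path remains; maximum flow = 13.
By max-flow min-cut, the minimum cut capacity equals the max flow.
In the residual graph, reachable from r0: {r0}.
Min-cut edges: r0→r1 (5), r0→r2 (8); capacity 5 + 8 = 13.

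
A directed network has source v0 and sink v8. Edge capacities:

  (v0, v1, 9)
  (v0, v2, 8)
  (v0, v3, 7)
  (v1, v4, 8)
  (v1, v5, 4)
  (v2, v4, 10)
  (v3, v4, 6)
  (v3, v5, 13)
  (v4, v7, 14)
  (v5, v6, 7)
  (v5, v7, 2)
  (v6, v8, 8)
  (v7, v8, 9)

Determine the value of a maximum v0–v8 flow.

16

Augment v0→v1→v4→v7→v8: bottleneck 8, flow now 8.
Augment v0→v1→v5→v6→v8: bottleneck 1, flow now 9.
Augment v0→v2→v4→v7→v8: bottleneck 1, flow now 10.
Augment v0→v3→v5→v6→v8: bottleneck 6, flow now 16.
No augmenting path remains; maximum flow = 16.
In the residual graph, reachable from v0: {v0, v1, v2, v3, v4, v5, v7}.
Min-cut edges: v5→v6 (7), v7→v8 (9); capacity 7 + 9 = 16.
This cut is saturated, so no flow can exceed 16.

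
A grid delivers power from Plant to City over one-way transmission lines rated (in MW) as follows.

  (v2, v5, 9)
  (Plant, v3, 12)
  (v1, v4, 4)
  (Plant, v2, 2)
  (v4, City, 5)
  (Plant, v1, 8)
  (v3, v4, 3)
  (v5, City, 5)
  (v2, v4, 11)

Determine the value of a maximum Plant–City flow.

Augment Plant→v1→v4→City: bottleneck 4, flow now 4.
Augment Plant→v2→v4→City: bottleneck 1, flow now 5.
Augment Plant→v2→v5→City: bottleneck 1, flow now 6.
Augment Plant→v3→v4→v2→v5→City: bottleneck 1, flow now 7. (uses reverse residual edge)
No augmenting path remains; maximum flow = 7.
In the residual graph, reachable from Plant: {Plant, v1, v3, v4}.
Min-cut edges: Plant→v2 (2), v4→City (5); capacity 2 + 5 = 7.
This cut is saturated, so no flow can exceed 7.

7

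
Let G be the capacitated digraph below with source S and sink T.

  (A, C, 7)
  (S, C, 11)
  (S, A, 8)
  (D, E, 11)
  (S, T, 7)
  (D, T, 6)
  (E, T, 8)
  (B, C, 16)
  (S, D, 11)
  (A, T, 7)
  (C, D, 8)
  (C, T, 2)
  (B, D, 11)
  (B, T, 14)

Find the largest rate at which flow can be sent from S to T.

30

Augment S→T: bottleneck 7, flow now 7.
Augment S→A→T: bottleneck 7, flow now 14.
Augment S→C→T: bottleneck 2, flow now 16.
Augment S→D→T: bottleneck 6, flow now 22.
Augment S→D→E→T: bottleneck 5, flow now 27.
Augment S→C→D→E→T: bottleneck 3, flow now 30.
No augmenting path remains; maximum flow = 30.
In the residual graph, reachable from S: {S, A, C, D, E}.
Min-cut edges: S→T (7), A→T (7), C→T (2), D→T (6), E→T (8); capacity 7 + 7 + 2 + 6 + 8 = 30.
This cut is saturated, so no flow can exceed 30.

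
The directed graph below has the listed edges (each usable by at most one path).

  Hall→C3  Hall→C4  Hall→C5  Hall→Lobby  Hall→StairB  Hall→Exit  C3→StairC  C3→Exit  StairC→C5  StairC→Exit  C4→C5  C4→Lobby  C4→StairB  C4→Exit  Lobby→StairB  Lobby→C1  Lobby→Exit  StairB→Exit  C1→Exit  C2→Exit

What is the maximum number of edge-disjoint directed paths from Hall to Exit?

Assign every edge capacity 1; by Menger, the answer equals the max flow.
Path Hall→Exit (+1); total 1.
Path Hall→C3→Exit (+1); total 2.
Path Hall→C4→Exit (+1); total 3.
Path Hall→Lobby→Exit (+1); total 4.
Path Hall→StairB→Exit (+1); total 5.
No residual Hall→Exit path; max flow = 5.
Certifying cut of size 5: {Hall→C3, Hall→C4, Hall→Exit, Hall→Lobby, Hall→StairB}.

5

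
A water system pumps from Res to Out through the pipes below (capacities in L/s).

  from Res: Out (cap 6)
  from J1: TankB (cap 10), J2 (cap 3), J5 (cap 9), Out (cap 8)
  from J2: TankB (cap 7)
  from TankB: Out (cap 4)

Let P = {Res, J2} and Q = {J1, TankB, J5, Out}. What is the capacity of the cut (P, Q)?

Edges leaving {Res, J2}: Res→Out (6), J2→TankB (7).
Cut capacity = 6 + 7 = 13.

13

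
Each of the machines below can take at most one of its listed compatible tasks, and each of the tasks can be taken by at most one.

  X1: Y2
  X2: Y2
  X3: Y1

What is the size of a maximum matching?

Unit-capacity flow: source→left, listed edges, right→sink; max matching = max flow.
Augmenting path X1→Y2 (+1); matched 1.
Augmenting path X3→Y1 (+1); matched 2.
No augmenting path remains; maximum matching = 2.
König certificate: {X3, Y2} is a vertex cover of size 2 (every listed pair touches it), so no matching can be larger.

2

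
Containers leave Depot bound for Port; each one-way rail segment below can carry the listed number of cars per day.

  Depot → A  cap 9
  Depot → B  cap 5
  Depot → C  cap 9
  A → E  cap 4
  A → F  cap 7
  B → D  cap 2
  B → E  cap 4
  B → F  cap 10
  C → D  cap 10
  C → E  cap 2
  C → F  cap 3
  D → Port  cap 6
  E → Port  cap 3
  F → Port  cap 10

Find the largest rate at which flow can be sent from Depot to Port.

Augment Depot→A→E→Port: bottleneck 3, flow now 3.
Augment Depot→A→F→Port: bottleneck 6, flow now 9.
Augment Depot→B→D→Port: bottleneck 2, flow now 11.
Augment Depot→B→F→Port: bottleneck 3, flow now 14.
Augment Depot→C→D→Port: bottleneck 4, flow now 18.
Augment Depot→C→F→Port: bottleneck 1, flow now 19.
No augmenting path remains; maximum flow = 19.
In the residual graph, reachable from Depot: {Depot, A, B, C, D, E, F}.
Min-cut edges: D→Port (6), E→Port (3), F→Port (10); capacity 6 + 3 + 10 = 19.
This cut is saturated, so no flow can exceed 19.

19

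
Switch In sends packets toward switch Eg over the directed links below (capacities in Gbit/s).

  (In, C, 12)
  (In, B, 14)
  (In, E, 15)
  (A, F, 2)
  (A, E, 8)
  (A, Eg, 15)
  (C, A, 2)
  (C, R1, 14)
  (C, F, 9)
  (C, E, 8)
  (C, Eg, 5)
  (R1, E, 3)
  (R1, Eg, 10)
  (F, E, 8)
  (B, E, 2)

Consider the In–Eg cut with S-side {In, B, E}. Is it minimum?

Yes — it is a minimum cut (capacity 12).

Given cut capacity: 12 = 12.
Augment In→C→Eg: bottleneck 5, flow now 5.
Augment In→C→A→Eg: bottleneck 2, flow now 7.
Augment In→C→R1→Eg: bottleneck 5, flow now 12.
No augmenting path remains; maximum flow = 12.
Cut capacity 12 equals the max flow, so it is a minimum cut.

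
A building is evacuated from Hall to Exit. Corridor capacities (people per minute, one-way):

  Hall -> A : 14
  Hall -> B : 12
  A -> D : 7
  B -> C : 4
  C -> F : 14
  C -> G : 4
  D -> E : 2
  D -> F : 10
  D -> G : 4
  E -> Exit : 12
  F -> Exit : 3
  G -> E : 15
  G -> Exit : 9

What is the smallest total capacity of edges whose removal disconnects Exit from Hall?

Augment Hall→A→D→E→Exit: bottleneck 2, flow now 2.
Augment Hall→A→D→F→Exit: bottleneck 3, flow now 5.
Augment Hall→A→D→G→Exit: bottleneck 2, flow now 7.
Augment Hall→B→C→G→Exit: bottleneck 4, flow now 11.
No augmenting path remains; maximum flow = 11.
By max-flow min-cut, the minimum cut capacity equals the max flow.
In the residual graph, reachable from Hall: {Hall, A, B}.
Min-cut edges: A→D (7), B→C (4); capacity 7 + 4 = 11.

11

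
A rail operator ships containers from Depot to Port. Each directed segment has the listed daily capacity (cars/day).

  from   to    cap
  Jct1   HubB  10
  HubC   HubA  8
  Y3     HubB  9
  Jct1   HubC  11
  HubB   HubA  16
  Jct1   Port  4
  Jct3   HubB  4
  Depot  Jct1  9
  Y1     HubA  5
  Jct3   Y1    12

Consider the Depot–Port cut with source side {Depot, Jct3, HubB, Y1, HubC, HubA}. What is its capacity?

Edges leaving {Depot, Jct3, HubB, Y1, HubC, HubA}: Depot→Jct1 (9).
Cut capacity = 9 = 9.

9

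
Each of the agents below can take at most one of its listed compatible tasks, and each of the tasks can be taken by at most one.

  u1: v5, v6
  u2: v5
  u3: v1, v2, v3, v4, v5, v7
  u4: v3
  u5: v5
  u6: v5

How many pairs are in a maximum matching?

Unit-capacity flow: source→left, listed edges, right→sink; max matching = max flow.
Augmenting path u1→v5 (+1); matched 1.
Augmenting path u3→v1 (+1); matched 2.
Augmenting path u4→v3 (+1); matched 3.
Augmenting path u2→v5→u1→v6 (+1); matched 4.
No augmenting path remains; maximum matching = 4.
König certificate: {u1, u3, u4, v5} is a vertex cover of size 4 (every listed pair touches it), so no matching can be larger.

4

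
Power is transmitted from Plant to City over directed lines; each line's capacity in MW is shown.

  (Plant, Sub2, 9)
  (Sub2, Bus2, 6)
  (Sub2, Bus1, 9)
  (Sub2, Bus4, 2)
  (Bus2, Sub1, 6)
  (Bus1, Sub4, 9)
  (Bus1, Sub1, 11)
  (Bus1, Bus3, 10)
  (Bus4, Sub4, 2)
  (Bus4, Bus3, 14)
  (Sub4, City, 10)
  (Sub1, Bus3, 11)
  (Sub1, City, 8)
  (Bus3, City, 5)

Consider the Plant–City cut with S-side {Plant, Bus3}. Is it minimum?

No — its capacity is 14, but the minimum cut has capacity 9.

Given cut capacity: 9 + 5 = 14.
Augment Plant→Sub2→Bus2→Sub1→City: bottleneck 6, flow now 6.
Augment Plant→Sub2→Bus1→Sub4→City: bottleneck 3, flow now 9.
No augmenting path remains; maximum flow = 9.
In the residual graph, reachable from Plant: {Plant}.
Min-cut edges: Plant→Sub2 (9); capacity 9 = 9.
Cut capacity 14 exceeds the max flow 9, so it is not minimum.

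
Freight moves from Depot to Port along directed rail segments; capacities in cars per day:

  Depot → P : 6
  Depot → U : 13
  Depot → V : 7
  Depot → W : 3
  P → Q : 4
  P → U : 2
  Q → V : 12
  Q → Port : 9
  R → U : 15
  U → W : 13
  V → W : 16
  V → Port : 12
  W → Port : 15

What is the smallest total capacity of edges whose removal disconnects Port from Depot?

Augment Depot→V→Port: bottleneck 7, flow now 7.
Augment Depot→W→Port: bottleneck 3, flow now 10.
Augment Depot→P→Q→Port: bottleneck 4, flow now 14.
Augment Depot→U→W→Port: bottleneck 12, flow now 26.
No augmenting path remains; maximum flow = 26.
By max-flow min-cut, the minimum cut capacity equals the max flow.
In the residual graph, reachable from Depot: {Depot, P, U, W}.
Min-cut edges: Depot→V (7), P→Q (4), W→Port (15); capacity 7 + 4 + 15 = 26.

26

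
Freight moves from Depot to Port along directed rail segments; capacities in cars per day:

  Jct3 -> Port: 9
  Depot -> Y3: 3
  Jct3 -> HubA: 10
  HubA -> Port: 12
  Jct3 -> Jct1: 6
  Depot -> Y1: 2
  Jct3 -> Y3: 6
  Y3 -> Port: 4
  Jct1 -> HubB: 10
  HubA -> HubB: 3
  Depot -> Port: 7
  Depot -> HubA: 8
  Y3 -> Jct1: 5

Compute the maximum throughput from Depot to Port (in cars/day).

Augment Depot→Port: bottleneck 7, flow now 7.
Augment Depot→HubA→Port: bottleneck 8, flow now 15.
Augment Depot→Y3→Port: bottleneck 3, flow now 18.
No augmenting path remains; maximum flow = 18.
In the residual graph, reachable from Depot: {Depot, Y1}.
Min-cut edges: Depot→HubA (8), Depot→Y3 (3), Depot→Port (7); capacity 8 + 3 + 7 = 18.
This cut is saturated, so no flow can exceed 18.

18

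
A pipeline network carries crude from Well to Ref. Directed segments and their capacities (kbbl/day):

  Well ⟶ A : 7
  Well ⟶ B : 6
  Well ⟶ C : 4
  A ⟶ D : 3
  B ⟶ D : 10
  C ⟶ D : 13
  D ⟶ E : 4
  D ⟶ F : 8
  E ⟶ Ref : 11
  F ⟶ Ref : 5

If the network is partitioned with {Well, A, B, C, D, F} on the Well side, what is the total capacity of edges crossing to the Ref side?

9

Edges leaving {Well, A, B, C, D, F}: D→E (4), F→Ref (5).
Cut capacity = 4 + 5 = 9.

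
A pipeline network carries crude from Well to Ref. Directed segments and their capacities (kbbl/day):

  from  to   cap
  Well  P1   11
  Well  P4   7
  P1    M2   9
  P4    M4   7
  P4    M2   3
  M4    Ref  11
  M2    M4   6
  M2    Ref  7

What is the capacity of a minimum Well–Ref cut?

Augment Well→P1→M2→Ref: bottleneck 7, flow now 7.
Augment Well→P4→M4→Ref: bottleneck 7, flow now 14.
Augment Well→P1→M2→M4→Ref: bottleneck 2, flow now 16.
No augmenting path remains; maximum flow = 16.
By max-flow min-cut, the minimum cut capacity equals the max flow.
In the residual graph, reachable from Well: {Well, P1}.
Min-cut edges: Well→P4 (7), P1→M2 (9); capacity 7 + 9 = 16.

16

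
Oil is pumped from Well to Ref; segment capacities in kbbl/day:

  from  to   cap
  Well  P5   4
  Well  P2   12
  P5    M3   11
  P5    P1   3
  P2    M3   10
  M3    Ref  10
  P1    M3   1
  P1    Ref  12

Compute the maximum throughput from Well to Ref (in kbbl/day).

13

Augment Well→P5→M3→Ref: bottleneck 4, flow now 4.
Augment Well→P2→M3→Ref: bottleneck 6, flow now 10.
Augment Well→P2→M3→P5→P1→Ref: bottleneck 3, flow now 13. (uses reverse residual edge)
No augmenting path remains; maximum flow = 13.
In the residual graph, reachable from Well: {Well, P5, P2, M3}.
Min-cut edges: P5→P1 (3), M3→Ref (10); capacity 3 + 10 = 13.
This cut is saturated, so no flow can exceed 13.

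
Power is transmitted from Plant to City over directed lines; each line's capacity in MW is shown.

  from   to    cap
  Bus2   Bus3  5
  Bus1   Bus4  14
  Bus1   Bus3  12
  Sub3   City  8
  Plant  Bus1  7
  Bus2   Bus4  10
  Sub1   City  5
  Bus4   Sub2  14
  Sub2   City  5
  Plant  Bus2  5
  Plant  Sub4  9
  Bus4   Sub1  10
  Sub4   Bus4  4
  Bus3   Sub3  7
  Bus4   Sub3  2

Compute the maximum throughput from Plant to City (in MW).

Augment Plant→Sub4→Bus4→Sub1→City: bottleneck 4, flow now 4.
Augment Plant→Bus2→Bus3→Sub3→City: bottleneck 5, flow now 9.
Augment Plant→Bus1→Bus3→Sub3→City: bottleneck 2, flow now 11.
Augment Plant→Bus1→Bus4→Sub1→City: bottleneck 1, flow now 12.
Augment Plant→Bus1→Bus4→Sub3→City: bottleneck 1, flow now 13.
Augment Plant→Bus1→Bus4→Sub2→City: bottleneck 3, flow now 16.
No augmenting path remains; maximum flow = 16.
In the residual graph, reachable from Plant: {Plant, Sub4}.
Min-cut edges: Plant→Bus2 (5), Plant→Bus1 (7), Sub4→Bus4 (4); capacity 5 + 7 + 4 = 16.
This cut is saturated, so no flow can exceed 16.

16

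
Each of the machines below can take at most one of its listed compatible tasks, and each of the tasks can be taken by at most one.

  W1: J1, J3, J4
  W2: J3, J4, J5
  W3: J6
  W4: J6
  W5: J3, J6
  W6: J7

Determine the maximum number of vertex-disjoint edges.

5

Unit-capacity flow: source→left, listed edges, right→sink; max matching = max flow.
Augmenting path W1→J1 (+1); matched 1.
Augmenting path W2→J3 (+1); matched 2.
Augmenting path W3→J6 (+1); matched 3.
Augmenting path W6→J7 (+1); matched 4.
Augmenting path W5→J3→W2→J4 (+1); matched 5.
No augmenting path remains; maximum matching = 5.
König certificate: {W1, W2, W5, W6, J6} is a vertex cover of size 5 (every listed pair touches it), so no matching can be larger.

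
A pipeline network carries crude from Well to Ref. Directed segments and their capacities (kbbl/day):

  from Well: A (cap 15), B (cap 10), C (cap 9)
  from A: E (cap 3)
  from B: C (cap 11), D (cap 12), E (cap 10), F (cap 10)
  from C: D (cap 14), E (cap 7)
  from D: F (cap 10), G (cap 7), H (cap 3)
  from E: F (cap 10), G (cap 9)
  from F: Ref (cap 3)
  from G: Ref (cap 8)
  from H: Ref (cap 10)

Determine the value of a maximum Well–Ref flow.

Augment Well→B→F→Ref: bottleneck 3, flow now 3.
Augment Well→A→E→G→Ref: bottleneck 3, flow now 6.
Augment Well→B→D→G→Ref: bottleneck 5, flow now 11.
Augment Well→B→D→H→Ref: bottleneck 2, flow now 13.
Augment Well→C→D→H→Ref: bottleneck 1, flow now 14.
No augmenting path remains; maximum flow = 14.
In the residual graph, reachable from Well: {Well, A, B, C, D, E, F, G}.
Min-cut edges: D→H (3), F→Ref (3), G→Ref (8); capacity 3 + 3 + 8 = 14.
This cut is saturated, so no flow can exceed 14.

14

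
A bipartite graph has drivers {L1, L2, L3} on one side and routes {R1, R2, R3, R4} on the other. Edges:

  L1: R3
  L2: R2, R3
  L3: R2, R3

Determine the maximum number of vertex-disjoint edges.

2

Unit-capacity flow: source→left, listed edges, right→sink; max matching = max flow.
Augmenting path L1→R3 (+1); matched 1.
Augmenting path L2→R2 (+1); matched 2.
No augmenting path remains; maximum matching = 2.
König certificate: {R2, R3} is a vertex cover of size 2 (every listed pair touches it), so no matching can be larger.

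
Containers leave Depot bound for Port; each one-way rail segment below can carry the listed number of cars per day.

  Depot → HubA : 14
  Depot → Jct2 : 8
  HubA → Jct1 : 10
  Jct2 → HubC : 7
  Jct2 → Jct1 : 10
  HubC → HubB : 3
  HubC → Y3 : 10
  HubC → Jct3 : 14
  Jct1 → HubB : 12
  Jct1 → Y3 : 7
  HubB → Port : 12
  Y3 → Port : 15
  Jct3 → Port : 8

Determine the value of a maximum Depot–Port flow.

Augment Depot→HubA→Jct1→HubB→Port: bottleneck 10, flow now 10.
Augment Depot→Jct2→HubC→HubB→Port: bottleneck 2, flow now 12.
Augment Depot→Jct2→HubC→Y3→Port: bottleneck 5, flow now 17.
Augment Depot→Jct2→Jct1→Y3→Port: bottleneck 1, flow now 18.
No augmenting path remains; maximum flow = 18.
In the residual graph, reachable from Depot: {Depot, HubA}.
Min-cut edges: Depot→Jct2 (8), HubA→Jct1 (10); capacity 8 + 10 = 18.
This cut is saturated, so no flow can exceed 18.

18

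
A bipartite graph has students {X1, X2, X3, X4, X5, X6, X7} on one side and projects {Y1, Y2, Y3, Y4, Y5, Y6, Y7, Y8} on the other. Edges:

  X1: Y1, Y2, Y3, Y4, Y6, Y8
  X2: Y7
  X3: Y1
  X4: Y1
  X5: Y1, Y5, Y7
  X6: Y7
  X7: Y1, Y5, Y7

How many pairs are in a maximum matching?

Unit-capacity flow: source→left, listed edges, right→sink; max matching = max flow.
Augmenting path X1→Y1 (+1); matched 1.
Augmenting path X2→Y7 (+1); matched 2.
Augmenting path X5→Y5 (+1); matched 3.
Augmenting path X3→Y1→X1→Y2 (+1); matched 4.
No augmenting path remains; maximum matching = 4.
König certificate: {X1, Y1, Y5, Y7} is a vertex cover of size 4 (every listed pair touches it), so no matching can be larger.

4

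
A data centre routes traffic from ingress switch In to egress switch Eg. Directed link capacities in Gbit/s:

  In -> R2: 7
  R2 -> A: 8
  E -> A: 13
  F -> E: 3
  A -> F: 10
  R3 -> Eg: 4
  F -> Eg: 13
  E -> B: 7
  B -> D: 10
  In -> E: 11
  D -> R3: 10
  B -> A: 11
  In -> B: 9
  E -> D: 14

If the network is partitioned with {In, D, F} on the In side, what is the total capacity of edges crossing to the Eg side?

Edges leaving {In, D, F}: In→R2 (7), In→E (11), In→B (9), D→R3 (10), F→E (3), F→Eg (13).
Cut capacity = 7 + 11 + 9 + 10 + 3 + 13 = 53.

53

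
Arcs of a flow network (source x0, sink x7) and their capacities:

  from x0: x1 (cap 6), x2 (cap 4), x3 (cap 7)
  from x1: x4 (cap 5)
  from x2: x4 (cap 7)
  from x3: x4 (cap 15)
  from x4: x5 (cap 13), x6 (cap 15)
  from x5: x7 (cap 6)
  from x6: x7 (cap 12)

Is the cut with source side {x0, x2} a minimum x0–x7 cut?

No — its capacity is 20, but the minimum cut has capacity 16.

Given cut capacity: 6 + 7 + 7 = 20.
Augment x0→x1→x4→x5→x7: bottleneck 5, flow now 5.
Augment x0→x2→x4→x5→x7: bottleneck 1, flow now 6.
Augment x0→x2→x4→x6→x7: bottleneck 3, flow now 9.
Augment x0→x3→x4→x6→x7: bottleneck 7, flow now 16.
No augmenting path remains; maximum flow = 16.
In the residual graph, reachable from x0: {x0, x1}.
Min-cut edges: x0→x2 (4), x0→x3 (7), x1→x4 (5); capacity 4 + 7 + 5 = 16.
Cut capacity 20 exceeds the max flow 16, so it is not minimum.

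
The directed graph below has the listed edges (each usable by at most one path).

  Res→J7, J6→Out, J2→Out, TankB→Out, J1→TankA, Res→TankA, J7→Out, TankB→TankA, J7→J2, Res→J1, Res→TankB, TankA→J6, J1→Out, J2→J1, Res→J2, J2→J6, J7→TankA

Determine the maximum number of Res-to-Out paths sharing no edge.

5

Assign every edge capacity 1; by Menger, the answer equals the max flow.
Path Res→TankB→Out (+1); total 1.
Path Res→J7→Out (+1); total 2.
Path Res→J2→Out (+1); total 3.
Path Res→J1→Out (+1); total 4.
Path Res→TankA→J6→Out (+1); total 5.
No residual Res→Out path; max flow = 5.
Certifying cut of size 5: {Res→J1, Res→J2, Res→J7, Res→TankA, Res→TankB}.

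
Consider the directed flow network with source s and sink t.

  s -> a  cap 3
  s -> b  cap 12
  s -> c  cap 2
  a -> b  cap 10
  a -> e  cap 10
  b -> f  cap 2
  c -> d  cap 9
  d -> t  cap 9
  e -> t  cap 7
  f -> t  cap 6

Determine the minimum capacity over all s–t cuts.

7

Augment s→a→e→t: bottleneck 3, flow now 3.
Augment s→b→f→t: bottleneck 2, flow now 5.
Augment s→c→d→t: bottleneck 2, flow now 7.
No augmenting path remains; maximum flow = 7.
By max-flow min-cut, the minimum cut capacity equals the max flow.
In the residual graph, reachable from s: {s, b}.
Min-cut edges: s→a (3), s→c (2), b→f (2); capacity 3 + 2 + 2 = 7.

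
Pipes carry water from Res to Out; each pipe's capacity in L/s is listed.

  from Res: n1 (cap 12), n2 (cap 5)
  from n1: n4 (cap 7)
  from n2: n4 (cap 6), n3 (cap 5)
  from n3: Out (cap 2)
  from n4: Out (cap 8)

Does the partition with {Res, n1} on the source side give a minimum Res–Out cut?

No — its capacity is 12, but the minimum cut has capacity 10.

Given cut capacity: 5 + 7 = 12.
Augment Res→n1→n4→Out: bottleneck 7, flow now 7.
Augment Res→n2→n3→Out: bottleneck 2, flow now 9.
Augment Res→n2→n4→Out: bottleneck 1, flow now 10.
No augmenting path remains; maximum flow = 10.
In the residual graph, reachable from Res: {Res, n1, n2, n3, n4}.
Min-cut edges: n3→Out (2), n4→Out (8); capacity 2 + 8 = 10.
Cut capacity 12 exceeds the max flow 10, so it is not minimum.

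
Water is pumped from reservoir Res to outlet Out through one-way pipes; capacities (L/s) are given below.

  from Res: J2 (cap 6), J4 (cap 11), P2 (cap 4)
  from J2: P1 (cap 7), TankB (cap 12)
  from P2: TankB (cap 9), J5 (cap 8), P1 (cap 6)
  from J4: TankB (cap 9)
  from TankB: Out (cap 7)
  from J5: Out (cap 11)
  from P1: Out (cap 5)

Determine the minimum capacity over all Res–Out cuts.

16

Augment Res→J2→TankB→Out: bottleneck 6, flow now 6.
Augment Res→P2→TankB→Out: bottleneck 1, flow now 7.
Augment Res→P2→J5→Out: bottleneck 3, flow now 10.
Augment Res→J4→TankB→J2→P1→Out: bottleneck 5, flow now 15. (uses reverse residual edge)
Augment Res→J4→TankB→P2→J5→Out: bottleneck 1, flow now 16. (uses reverse residual edge)
No augmenting path remains; maximum flow = 16.
By max-flow min-cut, the minimum cut capacity equals the max flow.
In the residual graph, reachable from Res: {Res, J2, J4, TankB, P1}.
Min-cut edges: Res→P2 (4), TankB→Out (7), P1→Out (5); capacity 4 + 7 + 5 = 16.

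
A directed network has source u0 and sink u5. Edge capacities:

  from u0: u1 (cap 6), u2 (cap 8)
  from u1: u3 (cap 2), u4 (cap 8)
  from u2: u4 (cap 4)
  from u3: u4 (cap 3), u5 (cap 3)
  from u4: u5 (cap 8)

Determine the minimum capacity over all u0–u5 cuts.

10

Augment u0→u1→u3→u5: bottleneck 2, flow now 2.
Augment u0→u1→u4→u5: bottleneck 4, flow now 6.
Augment u0→u2→u4→u5: bottleneck 4, flow now 10.
No augmenting path remains; maximum flow = 10.
By max-flow min-cut, the minimum cut capacity equals the max flow.
In the residual graph, reachable from u0: {u0, u2}.
Min-cut edges: u0→u1 (6), u2→u4 (4); capacity 6 + 4 = 10.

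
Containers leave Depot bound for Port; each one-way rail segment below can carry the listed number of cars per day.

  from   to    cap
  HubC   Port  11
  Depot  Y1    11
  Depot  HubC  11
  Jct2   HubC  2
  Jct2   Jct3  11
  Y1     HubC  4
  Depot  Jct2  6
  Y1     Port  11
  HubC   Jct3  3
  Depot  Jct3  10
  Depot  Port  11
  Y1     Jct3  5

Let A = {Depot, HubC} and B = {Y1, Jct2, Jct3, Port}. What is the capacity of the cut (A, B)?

52

Edges leaving {Depot, HubC}: Depot→Y1 (11), Depot→Jct2 (6), Depot→Jct3 (10), Depot→Port (11), HubC→Jct3 (3), HubC→Port (11).
Cut capacity = 11 + 6 + 10 + 11 + 3 + 11 = 52.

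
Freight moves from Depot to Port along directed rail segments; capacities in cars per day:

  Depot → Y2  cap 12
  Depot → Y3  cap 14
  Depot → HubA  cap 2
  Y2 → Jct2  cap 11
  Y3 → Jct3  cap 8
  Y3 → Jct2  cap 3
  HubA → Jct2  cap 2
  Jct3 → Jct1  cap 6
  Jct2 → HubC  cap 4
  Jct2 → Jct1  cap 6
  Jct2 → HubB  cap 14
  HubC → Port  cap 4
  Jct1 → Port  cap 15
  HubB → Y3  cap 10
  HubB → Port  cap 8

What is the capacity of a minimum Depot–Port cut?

Augment Depot→Y2→Jct2→HubC→Port: bottleneck 4, flow now 4.
Augment Depot→Y2→Jct2→Jct1→Port: bottleneck 6, flow now 10.
Augment Depot→Y2→Jct2→HubB→Port: bottleneck 1, flow now 11.
Augment Depot→Y3→Jct3→Jct1→Port: bottleneck 6, flow now 17.
Augment Depot→Y3→Jct2→HubB→Port: bottleneck 3, flow now 20.
Augment Depot→HubA→Jct2→HubB→Port: bottleneck 2, flow now 22.
No augmenting path remains; maximum flow = 22.
By max-flow min-cut, the minimum cut capacity equals the max flow.
In the residual graph, reachable from Depot: {Depot, Y2, Y3, Jct3}.
Min-cut edges: Depot→HubA (2), Y2→Jct2 (11), Y3→Jct2 (3), Jct3→Jct1 (6); capacity 2 + 11 + 3 + 6 = 22.

22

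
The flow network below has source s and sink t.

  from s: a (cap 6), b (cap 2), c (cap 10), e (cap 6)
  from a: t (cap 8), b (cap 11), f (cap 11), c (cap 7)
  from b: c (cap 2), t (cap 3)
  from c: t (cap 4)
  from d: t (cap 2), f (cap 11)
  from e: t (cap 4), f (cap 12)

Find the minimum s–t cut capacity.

16

Augment s→a→t: bottleneck 6, flow now 6.
Augment s→b→t: bottleneck 2, flow now 8.
Augment s→c→t: bottleneck 4, flow now 12.
Augment s→e→t: bottleneck 4, flow now 16.
No augmenting path remains; maximum flow = 16.
By max-flow min-cut, the minimum cut capacity equals the max flow.
In the residual graph, reachable from s: {s, c, e, f}.
Min-cut edges: s→a (6), s→b (2), c→t (4), e→t (4); capacity 6 + 2 + 4 + 4 = 16.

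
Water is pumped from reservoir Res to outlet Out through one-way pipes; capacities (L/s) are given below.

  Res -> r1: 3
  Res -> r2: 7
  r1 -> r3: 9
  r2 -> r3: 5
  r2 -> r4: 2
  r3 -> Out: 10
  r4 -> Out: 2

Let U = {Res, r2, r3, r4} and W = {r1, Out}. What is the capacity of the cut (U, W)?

Edges leaving {Res, r2, r3, r4}: Res→r1 (3), r3→Out (10), r4→Out (2).
Cut capacity = 3 + 10 + 2 = 15.

15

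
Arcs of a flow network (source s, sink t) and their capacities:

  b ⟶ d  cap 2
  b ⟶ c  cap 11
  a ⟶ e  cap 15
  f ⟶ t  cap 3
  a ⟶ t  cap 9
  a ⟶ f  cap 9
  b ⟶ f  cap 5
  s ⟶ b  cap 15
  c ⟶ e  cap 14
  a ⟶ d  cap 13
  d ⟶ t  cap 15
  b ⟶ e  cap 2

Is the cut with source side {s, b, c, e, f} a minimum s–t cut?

Yes — it is a minimum cut (capacity 5).

Given cut capacity: 2 + 3 = 5.
Augment s→b→d→t: bottleneck 2, flow now 2.
Augment s→b→f→t: bottleneck 3, flow now 5.
No augmenting path remains; maximum flow = 5.
Cut capacity 5 equals the max flow, so it is a minimum cut.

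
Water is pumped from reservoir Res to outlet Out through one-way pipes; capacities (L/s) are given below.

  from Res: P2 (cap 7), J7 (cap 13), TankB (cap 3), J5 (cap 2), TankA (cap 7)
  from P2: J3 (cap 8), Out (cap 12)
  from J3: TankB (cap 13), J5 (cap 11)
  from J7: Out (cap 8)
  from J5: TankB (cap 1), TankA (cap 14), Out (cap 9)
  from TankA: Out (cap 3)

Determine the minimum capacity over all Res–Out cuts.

20

Augment Res→P2→Out: bottleneck 7, flow now 7.
Augment Res→J7→Out: bottleneck 8, flow now 15.
Augment Res→J5→Out: bottleneck 2, flow now 17.
Augment Res→TankA→Out: bottleneck 3, flow now 20.
No augmenting path remains; maximum flow = 20.
By max-flow min-cut, the minimum cut capacity equals the max flow.
In the residual graph, reachable from Res: {Res, J7, TankB, TankA}.
Min-cut edges: Res→P2 (7), Res→J5 (2), J7→Out (8), TankA→Out (3); capacity 7 + 2 + 8 + 3 = 20.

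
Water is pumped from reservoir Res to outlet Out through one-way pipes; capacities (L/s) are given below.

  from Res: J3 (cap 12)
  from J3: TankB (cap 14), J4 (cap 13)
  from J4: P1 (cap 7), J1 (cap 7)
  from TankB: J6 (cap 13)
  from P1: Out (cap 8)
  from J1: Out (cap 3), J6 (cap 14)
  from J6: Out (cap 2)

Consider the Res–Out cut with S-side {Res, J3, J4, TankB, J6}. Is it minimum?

Given cut capacity: 7 + 7 + 2 = 16.
Augment Res→J3→J4→P1→Out: bottleneck 7, flow now 7.
Augment Res→J3→J4→J1→Out: bottleneck 3, flow now 10.
Augment Res→J3→TankB→J6→Out: bottleneck 2, flow now 12.
No augmenting path remains; maximum flow = 12.
In the residual graph, reachable from Res: {Res}.
Min-cut edges: Res→J3 (12); capacity 12 = 12.
Cut capacity 16 exceeds the max flow 12, so it is not minimum.

No — its capacity is 16, but the minimum cut has capacity 12.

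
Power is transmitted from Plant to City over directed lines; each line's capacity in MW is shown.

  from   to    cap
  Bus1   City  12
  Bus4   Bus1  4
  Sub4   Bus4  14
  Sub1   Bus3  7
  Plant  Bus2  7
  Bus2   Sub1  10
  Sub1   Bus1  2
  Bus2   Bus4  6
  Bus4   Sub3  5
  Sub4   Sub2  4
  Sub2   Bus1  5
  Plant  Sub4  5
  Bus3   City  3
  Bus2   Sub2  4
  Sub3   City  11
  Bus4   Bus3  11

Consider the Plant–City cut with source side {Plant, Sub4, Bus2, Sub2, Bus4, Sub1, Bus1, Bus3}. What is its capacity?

20

Edges leaving {Plant, Sub4, Bus2, Sub2, Bus4, Sub1, Bus1, Bus3}: Bus4→Sub3 (5), Bus1→City (12), Bus3→City (3).
Cut capacity = 5 + 12 + 3 = 20.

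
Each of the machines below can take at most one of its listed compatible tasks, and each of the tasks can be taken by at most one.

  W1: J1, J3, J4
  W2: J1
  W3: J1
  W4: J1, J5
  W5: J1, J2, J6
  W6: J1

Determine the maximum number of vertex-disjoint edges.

Unit-capacity flow: source→left, listed edges, right→sink; max matching = max flow.
Augmenting path W1→J1 (+1); matched 1.
Augmenting path W4→J5 (+1); matched 2.
Augmenting path W5→J2 (+1); matched 3.
Augmenting path W2→J1→W1→J3 (+1); matched 4.
No augmenting path remains; maximum matching = 4.
König certificate: {W1, W4, W5, J1} is a vertex cover of size 4 (every listed pair touches it), so no matching can be larger.

4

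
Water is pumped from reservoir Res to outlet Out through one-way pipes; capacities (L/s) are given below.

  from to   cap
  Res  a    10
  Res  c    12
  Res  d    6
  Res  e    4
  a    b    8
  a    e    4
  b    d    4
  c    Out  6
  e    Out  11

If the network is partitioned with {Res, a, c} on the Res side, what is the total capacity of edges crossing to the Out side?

28

Edges leaving {Res, a, c}: Res→d (6), Res→e (4), a→b (8), a→e (4), c→Out (6).
Cut capacity = 6 + 4 + 8 + 4 + 6 = 28.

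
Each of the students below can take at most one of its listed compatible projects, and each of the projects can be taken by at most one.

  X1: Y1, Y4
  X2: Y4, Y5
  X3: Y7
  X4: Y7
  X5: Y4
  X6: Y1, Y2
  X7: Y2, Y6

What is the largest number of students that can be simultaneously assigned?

6

Unit-capacity flow: source→left, listed edges, right→sink; max matching = max flow.
Augmenting path X1→Y1 (+1); matched 1.
Augmenting path X2→Y4 (+1); matched 2.
Augmenting path X3→Y7 (+1); matched 3.
Augmenting path X6→Y2 (+1); matched 4.
Augmenting path X7→Y6 (+1); matched 5.
Augmenting path X5→Y4→X2→Y5 (+1); matched 6.
No augmenting path remains; maximum matching = 6.
König certificate: {X1, X2, X5, X6, X7, Y7} is a vertex cover of size 6 (every listed pair touches it), so no matching can be larger.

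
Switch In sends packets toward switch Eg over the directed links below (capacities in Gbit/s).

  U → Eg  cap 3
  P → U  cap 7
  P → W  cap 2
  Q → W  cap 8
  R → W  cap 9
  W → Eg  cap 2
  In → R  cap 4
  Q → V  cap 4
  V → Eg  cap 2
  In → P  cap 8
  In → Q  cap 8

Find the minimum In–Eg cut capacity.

7

Augment In→P→U→Eg: bottleneck 3, flow now 3.
Augment In→P→W→Eg: bottleneck 2, flow now 5.
Augment In→Q→V→Eg: bottleneck 2, flow now 7.
No augmenting path remains; maximum flow = 7.
By max-flow min-cut, the minimum cut capacity equals the max flow.
In the residual graph, reachable from In: {In, P, Q, R, U, V, W}.
Min-cut edges: U→Eg (3), V→Eg (2), W→Eg (2); capacity 3 + 2 + 2 = 7.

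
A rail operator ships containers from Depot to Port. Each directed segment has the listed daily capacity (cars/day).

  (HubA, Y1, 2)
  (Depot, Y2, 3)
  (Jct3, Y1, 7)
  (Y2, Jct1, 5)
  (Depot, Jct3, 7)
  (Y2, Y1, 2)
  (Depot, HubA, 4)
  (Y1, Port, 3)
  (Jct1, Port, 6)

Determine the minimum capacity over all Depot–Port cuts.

Augment Depot→Y2→Y1→Port: bottleneck 2, flow now 2.
Augment Depot→Y2→Jct1→Port: bottleneck 1, flow now 3.
Augment Depot→HubA→Y1→Port: bottleneck 1, flow now 4.
Augment Depot→HubA→Y1→Y2→Jct1→Port: bottleneck 1, flow now 5. (uses reverse residual edge)
Augment Depot→Jct3→Y1→Y2→Jct1→Port: bottleneck 1, flow now 6. (uses reverse residual edge)
No augmenting path remains; maximum flow = 6.
By max-flow min-cut, the minimum cut capacity equals the max flow.
In the residual graph, reachable from Depot: {Depot, HubA, Jct3, Y1}.
Min-cut edges: Depot→Y2 (3), Y1→Port (3); capacity 3 + 3 = 6.

6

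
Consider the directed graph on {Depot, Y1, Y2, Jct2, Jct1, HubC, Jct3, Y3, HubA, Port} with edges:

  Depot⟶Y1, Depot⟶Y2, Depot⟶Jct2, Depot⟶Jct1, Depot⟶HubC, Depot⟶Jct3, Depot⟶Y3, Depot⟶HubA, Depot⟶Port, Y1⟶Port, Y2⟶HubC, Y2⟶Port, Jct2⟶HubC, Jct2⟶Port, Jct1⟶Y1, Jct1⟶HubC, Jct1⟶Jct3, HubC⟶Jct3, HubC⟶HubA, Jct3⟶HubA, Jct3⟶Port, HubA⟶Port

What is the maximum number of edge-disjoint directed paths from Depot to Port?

Assign every edge capacity 1; by Menger, the answer equals the max flow.
Path Depot→Port (+1); total 1.
Path Depot→Y1→Port (+1); total 2.
Path Depot→Y2→Port (+1); total 3.
Path Depot→Jct2→Port (+1); total 4.
Path Depot→Jct3→Port (+1); total 5.
Path Depot→HubA→Port (+1); total 6.
No residual Depot→Port path; max flow = 6.
Certifying cut of size 6: {Depot→Jct2, Depot→Port, Depot→Y2, HubA→Port, Jct3→Port, Y1→Port}.

6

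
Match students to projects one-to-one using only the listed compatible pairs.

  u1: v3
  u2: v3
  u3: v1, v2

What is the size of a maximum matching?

Unit-capacity flow: source→left, listed edges, right→sink; max matching = max flow.
Augmenting path u1→v3 (+1); matched 1.
Augmenting path u3→v1 (+1); matched 2.
No augmenting path remains; maximum matching = 2.
König certificate: {u3, v3} is a vertex cover of size 2 (every listed pair touches it), so no matching can be larger.

2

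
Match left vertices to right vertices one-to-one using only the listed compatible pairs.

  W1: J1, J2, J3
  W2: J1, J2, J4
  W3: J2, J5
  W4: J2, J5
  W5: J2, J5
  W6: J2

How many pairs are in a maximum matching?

4

Unit-capacity flow: source→left, listed edges, right→sink; max matching = max flow.
Augmenting path W1→J1 (+1); matched 1.
Augmenting path W2→J2 (+1); matched 2.
Augmenting path W3→J5 (+1); matched 3.
Augmenting path W4→J2→W2→J4 (+1); matched 4.
No augmenting path remains; maximum matching = 4.
König certificate: {W1, W2, J2, J5} is a vertex cover of size 4 (every listed pair touches it), so no matching can be larger.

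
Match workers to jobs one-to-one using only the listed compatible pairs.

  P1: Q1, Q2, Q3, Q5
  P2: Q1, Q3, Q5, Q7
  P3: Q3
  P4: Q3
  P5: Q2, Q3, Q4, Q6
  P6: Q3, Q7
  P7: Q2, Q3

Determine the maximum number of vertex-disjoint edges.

Unit-capacity flow: source→left, listed edges, right→sink; max matching = max flow.
Augmenting path P1→Q1 (+1); matched 1.
Augmenting path P2→Q3 (+1); matched 2.
Augmenting path P5→Q2 (+1); matched 3.
Augmenting path P6→Q7 (+1); matched 4.
Augmenting path P3→Q3→P2→Q5 (+1); matched 5.
Augmenting path P7→Q2→P5→Q4 (+1); matched 6.
No augmenting path remains; maximum matching = 6.
König certificate: {P1, P2, P5, P6, P7, Q3} is a vertex cover of size 6 (every listed pair touches it), so no matching can be larger.

6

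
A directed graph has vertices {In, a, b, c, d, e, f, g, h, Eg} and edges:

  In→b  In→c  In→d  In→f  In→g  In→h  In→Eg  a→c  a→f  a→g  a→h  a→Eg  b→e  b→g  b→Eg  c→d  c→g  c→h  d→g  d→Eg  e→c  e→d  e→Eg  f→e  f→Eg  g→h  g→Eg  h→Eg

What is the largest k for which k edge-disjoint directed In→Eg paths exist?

Assign every edge capacity 1; by Menger, the answer equals the max flow.
Path In→Eg (+1); total 1.
Path In→b→Eg (+1); total 2.
Path In→d→Eg (+1); total 3.
Path In→f→Eg (+1); total 4.
Path In→g→Eg (+1); total 5.
Path In→h→Eg (+1); total 6.
No residual In→Eg path; max flow = 6.
Certifying cut of size 6: {In→Eg, In→b, In→f, d→Eg, g→Eg, h→Eg}.

6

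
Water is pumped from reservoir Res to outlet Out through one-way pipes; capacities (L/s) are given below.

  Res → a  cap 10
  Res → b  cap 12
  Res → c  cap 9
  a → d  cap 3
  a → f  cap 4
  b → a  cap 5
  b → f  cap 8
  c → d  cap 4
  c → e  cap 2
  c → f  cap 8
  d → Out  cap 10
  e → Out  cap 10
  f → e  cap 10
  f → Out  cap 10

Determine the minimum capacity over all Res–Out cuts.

24

Augment Res→a→d→Out: bottleneck 3, flow now 3.
Augment Res→a→f→Out: bottleneck 4, flow now 7.
Augment Res→b→f→Out: bottleneck 6, flow now 13.
Augment Res→c→d→Out: bottleneck 4, flow now 17.
Augment Res→c→e→Out: bottleneck 2, flow now 19.
Augment Res→b→f→e→Out: bottleneck 2, flow now 21.
Augment Res→c→f→e→Out: bottleneck 3, flow now 24.
No augmenting path remains; maximum flow = 24.
By max-flow min-cut, the minimum cut capacity equals the max flow.
In the residual graph, reachable from Res: {Res, a, b}.
Min-cut edges: Res→c (9), a→d (3), a→f (4), b→f (8); capacity 9 + 3 + 4 + 8 = 24.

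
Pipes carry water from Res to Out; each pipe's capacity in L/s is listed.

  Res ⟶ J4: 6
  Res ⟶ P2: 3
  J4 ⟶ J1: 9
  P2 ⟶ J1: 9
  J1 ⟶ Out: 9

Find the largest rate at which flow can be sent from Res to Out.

Augment Res→J4→J1→Out: bottleneck 6, flow now 6.
Augment Res→P2→J1→Out: bottleneck 3, flow now 9.
No augmenting path remains; maximum flow = 9.
In the residual graph, reachable from Res: {Res}.
Min-cut edges: Res→J4 (6), Res→P2 (3); capacity 6 + 3 = 9.
This cut is saturated, so no flow can exceed 9.

9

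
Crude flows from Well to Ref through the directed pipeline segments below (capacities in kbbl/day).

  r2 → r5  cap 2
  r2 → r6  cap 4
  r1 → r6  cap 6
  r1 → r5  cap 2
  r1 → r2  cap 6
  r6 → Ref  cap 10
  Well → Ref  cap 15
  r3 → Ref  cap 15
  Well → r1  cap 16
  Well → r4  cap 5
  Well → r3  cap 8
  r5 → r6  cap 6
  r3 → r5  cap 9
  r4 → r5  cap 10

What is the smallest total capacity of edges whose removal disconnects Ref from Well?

33

Augment Well→Ref: bottleneck 15, flow now 15.
Augment Well→r3→Ref: bottleneck 8, flow now 23.
Augment Well→r1→r6→Ref: bottleneck 6, flow now 29.
Augment Well→r1→r2→r6→Ref: bottleneck 4, flow now 33.
No augmenting path remains; maximum flow = 33.
By max-flow min-cut, the minimum cut capacity equals the max flow.
In the residual graph, reachable from Well: {Well, r1, r2, r4, r5, r6}.
Min-cut edges: Well→r3 (8), Well→Ref (15), r6→Ref (10); capacity 8 + 15 + 10 = 33.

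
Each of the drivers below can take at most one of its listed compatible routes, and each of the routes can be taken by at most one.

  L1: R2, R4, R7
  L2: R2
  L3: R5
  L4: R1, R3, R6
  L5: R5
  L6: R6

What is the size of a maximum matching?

Unit-capacity flow: source→left, listed edges, right→sink; max matching = max flow.
Augmenting path L1→R2 (+1); matched 1.
Augmenting path L3→R5 (+1); matched 2.
Augmenting path L4→R1 (+1); matched 3.
Augmenting path L6→R6 (+1); matched 4.
Augmenting path L2→R2→L1→R4 (+1); matched 5.
No augmenting path remains; maximum matching = 5.
König certificate: {L1, L2, L4, L6, R5} is a vertex cover of size 5 (every listed pair touches it), so no matching can be larger.

5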